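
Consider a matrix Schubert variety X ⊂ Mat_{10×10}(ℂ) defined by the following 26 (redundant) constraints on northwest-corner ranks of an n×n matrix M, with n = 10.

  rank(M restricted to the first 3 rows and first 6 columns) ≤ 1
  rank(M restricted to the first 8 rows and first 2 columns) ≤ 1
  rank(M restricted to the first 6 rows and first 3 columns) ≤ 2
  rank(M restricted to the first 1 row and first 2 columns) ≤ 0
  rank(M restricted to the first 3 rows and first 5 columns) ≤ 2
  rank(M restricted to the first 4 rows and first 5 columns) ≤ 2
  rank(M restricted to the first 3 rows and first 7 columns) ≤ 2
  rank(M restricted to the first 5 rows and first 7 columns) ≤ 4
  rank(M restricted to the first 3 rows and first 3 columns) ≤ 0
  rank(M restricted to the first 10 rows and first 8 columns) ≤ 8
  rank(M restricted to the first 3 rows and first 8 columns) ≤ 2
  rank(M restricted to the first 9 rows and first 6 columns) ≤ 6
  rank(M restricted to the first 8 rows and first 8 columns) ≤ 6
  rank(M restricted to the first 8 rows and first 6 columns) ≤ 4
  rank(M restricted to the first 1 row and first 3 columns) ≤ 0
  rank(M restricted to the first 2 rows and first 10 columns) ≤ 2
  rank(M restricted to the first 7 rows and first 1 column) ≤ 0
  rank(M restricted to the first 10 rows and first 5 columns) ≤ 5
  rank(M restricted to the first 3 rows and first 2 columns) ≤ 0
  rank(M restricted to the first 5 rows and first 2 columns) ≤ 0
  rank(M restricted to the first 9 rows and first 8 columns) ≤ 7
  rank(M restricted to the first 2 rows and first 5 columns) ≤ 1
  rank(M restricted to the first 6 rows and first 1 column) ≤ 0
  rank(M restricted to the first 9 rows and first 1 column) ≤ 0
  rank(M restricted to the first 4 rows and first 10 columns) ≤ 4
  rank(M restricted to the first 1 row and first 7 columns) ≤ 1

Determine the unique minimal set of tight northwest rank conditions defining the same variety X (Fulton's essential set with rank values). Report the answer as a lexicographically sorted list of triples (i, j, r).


Propagating the 26 rank bounds to every northwest block:

  R[1]: 0  0  0  1  1  1  1  1  1  1
  R[2]: 0  0  0  1  1  1  2  2  2  2
  R[3]: 0  0  0  1  1  1  2  2  3  3
  R[4]: 0  0  1  2  2  2  3  3  4  4
  R[5]: 0  0  1  2  3  3  4  4  5  5
  R[6]: 0  1  2  3  4  4  5  5  6  6
  R[7]: 0  1  2  3  4  4  5  6  7  7
  R[8]: 0  1  2  3  4  4  5  6  7  8
  R[9]: 0  1  2  3  4  5  6  7  8  9
  R[10]: 1  2  3  4  5  6  7  8  9  10

giving w = (4, 7, 9, 3, 5, 2, 8, 10, 6, 1) via Δ²R.

6 SE-corners of the 24-cell Rothe diagram give Ess(w):

[(3, 3, 0), (3, 6, 1), (3, 8, 2), (5, 2, 0), (8, 6, 4), (9, 1, 0)]


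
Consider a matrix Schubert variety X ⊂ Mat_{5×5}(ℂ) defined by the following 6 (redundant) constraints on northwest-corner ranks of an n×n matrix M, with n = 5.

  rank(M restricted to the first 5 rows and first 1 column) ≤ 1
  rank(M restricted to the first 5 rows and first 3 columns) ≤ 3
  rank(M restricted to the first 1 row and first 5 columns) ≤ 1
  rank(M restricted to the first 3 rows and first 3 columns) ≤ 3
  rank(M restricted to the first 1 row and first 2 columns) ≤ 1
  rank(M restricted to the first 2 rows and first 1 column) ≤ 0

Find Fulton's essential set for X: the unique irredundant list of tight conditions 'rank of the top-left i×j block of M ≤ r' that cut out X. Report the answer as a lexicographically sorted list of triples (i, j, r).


Propagating the 6 rank bounds to every northwest block:

  R[1]: 0, 1, 1, 1, 1
  R[2]: 0, 1, 2, 2, 2
  R[3]: 1, 2, 3, 3, 3
  R[4]: 1, 2, 3, 4, 4
  R[5]: 1, 2, 3, 4, 5

giving w = (2, 3, 1, 4, 5) via Δ²R.

Fulton essential set (1 of the 2 Rothe cells):

[(2, 1, 0)]


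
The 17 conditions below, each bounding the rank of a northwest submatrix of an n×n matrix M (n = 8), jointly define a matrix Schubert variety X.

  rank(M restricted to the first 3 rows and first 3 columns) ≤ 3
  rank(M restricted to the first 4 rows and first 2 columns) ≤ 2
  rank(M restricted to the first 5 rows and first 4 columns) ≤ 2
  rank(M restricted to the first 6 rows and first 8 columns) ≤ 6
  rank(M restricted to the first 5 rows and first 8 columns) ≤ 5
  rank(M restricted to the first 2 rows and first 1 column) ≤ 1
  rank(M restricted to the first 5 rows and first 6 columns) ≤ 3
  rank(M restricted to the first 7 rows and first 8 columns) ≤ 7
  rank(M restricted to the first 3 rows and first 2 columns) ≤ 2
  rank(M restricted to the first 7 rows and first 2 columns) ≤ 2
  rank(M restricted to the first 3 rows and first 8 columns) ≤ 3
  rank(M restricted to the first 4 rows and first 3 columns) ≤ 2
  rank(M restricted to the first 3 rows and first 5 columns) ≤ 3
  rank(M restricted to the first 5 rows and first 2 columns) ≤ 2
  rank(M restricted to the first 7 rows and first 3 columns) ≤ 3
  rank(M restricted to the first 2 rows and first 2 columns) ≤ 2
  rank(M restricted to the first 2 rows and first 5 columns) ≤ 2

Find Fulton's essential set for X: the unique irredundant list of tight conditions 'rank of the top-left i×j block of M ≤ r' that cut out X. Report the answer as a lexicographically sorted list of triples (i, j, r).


Rank table r_w(8×8) implied by the 17 constraints:

  row 1: 1, 1, 1, 1, 1, 1, 1, 1
  row 2: 1, 2, 2, 2, 2, 2, 2, 2
  row 3: 1, 2, 2, 2, 3, 3, 3, 3
  row 4: 1, 2, 2, 2, 3, 3, 4, 4
  row 5: 1, 2, 2, 2, 3, 3, 4, 5
  row 6: 1, 2, 3, 3, 4, 4, 5, 6
  row 7: 1, 2, 3, 4, 5, 5, 6, 7
  row 8: 1, 2, 3, 4, 5, 6, 7, 8

giving w = (1, 2, 5, 7, 8, 3, 4, 6) via Δ²R.

Fulton essential set (2 of the 8 Rothe cells):

[(5, 4, 2), (5, 6, 3)]


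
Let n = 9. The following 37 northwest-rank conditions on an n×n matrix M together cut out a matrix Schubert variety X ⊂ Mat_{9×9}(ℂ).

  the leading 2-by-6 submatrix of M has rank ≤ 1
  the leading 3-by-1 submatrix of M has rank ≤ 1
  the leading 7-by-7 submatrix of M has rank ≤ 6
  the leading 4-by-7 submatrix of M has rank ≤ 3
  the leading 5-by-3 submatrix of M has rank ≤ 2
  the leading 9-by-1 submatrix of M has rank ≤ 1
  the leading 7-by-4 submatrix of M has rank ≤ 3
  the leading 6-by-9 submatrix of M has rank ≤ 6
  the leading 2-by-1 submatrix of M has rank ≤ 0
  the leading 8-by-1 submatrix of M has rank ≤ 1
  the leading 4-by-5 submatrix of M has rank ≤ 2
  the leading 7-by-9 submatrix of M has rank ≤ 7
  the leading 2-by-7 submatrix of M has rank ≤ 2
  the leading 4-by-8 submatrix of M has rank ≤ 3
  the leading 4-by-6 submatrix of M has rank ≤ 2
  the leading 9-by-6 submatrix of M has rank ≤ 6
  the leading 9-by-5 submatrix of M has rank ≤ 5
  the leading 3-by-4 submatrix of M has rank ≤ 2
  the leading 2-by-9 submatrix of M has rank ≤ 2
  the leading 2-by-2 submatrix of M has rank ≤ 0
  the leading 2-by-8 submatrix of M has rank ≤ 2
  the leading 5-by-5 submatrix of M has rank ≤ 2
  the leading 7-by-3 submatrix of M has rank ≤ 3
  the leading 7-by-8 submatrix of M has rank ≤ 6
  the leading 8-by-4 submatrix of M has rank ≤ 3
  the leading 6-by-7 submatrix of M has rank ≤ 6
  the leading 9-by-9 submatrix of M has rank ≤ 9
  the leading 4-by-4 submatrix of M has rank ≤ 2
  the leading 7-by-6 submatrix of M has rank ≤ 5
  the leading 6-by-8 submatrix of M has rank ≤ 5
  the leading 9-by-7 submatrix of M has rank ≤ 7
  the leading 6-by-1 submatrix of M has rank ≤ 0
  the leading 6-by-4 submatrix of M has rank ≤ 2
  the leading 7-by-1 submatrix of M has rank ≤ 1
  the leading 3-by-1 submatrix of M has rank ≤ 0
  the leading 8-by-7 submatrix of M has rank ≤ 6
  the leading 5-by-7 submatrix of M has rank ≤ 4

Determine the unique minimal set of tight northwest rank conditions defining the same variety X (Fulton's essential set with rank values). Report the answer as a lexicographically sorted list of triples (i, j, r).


Propagating the 37 rank bounds to every northwest block:

  row 1: 0, 0, 1, 1, 1, 1, 1, 1, 1
  row 2: 0, 0, 1, 1, 1, 1, 2, 2, 2
  row 3: 0, 1, 2, 2, 2, 2, 3, 3, 3
  row 4: 0, 1, 2, 2, 2, 2, 3, 3, 4
  row 5: 0, 1, 2, 2, 2, 3, 4, 4, 5
  row 6: 0, 1, 2, 2, 3, 4, 5, 5, 6
  row 7: 1, 2, 3, 3, 4, 5, 6, 6, 7
  row 8: 1, 2, 3, 3, 4, 5, 6, 7, 8
  row 9: 1, 2, 3, 4, 5, 6, 7, 8, 9

second differences of R give the permutation w = (3, 7, 2, 9, 6, 5, 1, 8, 4).

Rothe diagram D(w) (19 cells), 8 SE-corners (essential conditions):

[(2, 2, 0), (2, 6, 1), (4, 6, 2), (4, 8, 3), (5, 5, 2), (6, 1, 0), (6, 4, 2), (8, 4, 3)]


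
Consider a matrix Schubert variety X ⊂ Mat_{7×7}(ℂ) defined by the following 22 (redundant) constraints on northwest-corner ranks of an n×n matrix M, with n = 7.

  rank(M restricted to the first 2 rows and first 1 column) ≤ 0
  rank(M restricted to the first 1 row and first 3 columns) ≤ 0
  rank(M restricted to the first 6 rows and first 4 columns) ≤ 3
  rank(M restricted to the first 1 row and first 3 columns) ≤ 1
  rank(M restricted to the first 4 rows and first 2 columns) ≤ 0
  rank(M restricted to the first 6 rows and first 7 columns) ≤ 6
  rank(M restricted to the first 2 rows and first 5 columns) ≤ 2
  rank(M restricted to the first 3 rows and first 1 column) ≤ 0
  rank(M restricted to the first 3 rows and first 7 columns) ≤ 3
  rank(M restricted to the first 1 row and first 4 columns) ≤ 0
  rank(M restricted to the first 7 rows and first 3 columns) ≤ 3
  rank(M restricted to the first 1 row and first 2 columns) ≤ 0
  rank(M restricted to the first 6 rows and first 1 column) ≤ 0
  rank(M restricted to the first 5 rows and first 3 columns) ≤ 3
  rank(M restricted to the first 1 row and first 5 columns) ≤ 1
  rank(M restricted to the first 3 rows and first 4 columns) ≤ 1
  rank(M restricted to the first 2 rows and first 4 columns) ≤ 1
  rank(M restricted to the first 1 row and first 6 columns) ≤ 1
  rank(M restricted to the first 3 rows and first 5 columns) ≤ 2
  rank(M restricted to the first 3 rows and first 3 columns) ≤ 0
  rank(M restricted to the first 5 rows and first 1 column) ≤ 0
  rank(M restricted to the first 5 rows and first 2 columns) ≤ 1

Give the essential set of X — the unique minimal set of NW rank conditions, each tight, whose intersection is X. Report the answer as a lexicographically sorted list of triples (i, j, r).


Propagating the 22 rank bounds to every northwest block:

  0  0  0  0  1  1  1
  0  0  0  1  2  2  2
  0  0  0  1  2  3  3
  0  0  1  2  3  4  4
  0  1  2  3  4  5  5
  0  1  2  3  4  5  6
  1  2  3  4  5  6  7

the unique w with this rank table is (5, 4, 6, 3, 2, 7, 1).

ℓ(w)=14; the 4 essential cells (i,j,r):

[(1, 4, 0), (3, 3, 0), (4, 2, 0), (6, 1, 0)]


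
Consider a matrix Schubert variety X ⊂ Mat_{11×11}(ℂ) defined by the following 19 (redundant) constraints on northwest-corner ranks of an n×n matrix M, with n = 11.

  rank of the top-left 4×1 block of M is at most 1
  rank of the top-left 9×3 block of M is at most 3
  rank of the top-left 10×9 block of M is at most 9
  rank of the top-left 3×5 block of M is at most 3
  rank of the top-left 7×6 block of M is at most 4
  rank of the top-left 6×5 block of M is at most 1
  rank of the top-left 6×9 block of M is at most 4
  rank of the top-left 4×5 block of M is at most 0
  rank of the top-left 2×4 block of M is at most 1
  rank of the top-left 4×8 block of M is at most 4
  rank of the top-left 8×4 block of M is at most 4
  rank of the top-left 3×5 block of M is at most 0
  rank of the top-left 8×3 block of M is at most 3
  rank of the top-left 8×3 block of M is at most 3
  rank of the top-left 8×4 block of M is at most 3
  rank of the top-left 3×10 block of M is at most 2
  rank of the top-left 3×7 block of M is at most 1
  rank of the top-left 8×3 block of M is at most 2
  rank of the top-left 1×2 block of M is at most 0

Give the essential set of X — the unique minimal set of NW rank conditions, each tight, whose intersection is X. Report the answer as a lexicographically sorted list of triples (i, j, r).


Propagating the 19 rank bounds to every northwest block:

  row 1: 0 | 0 | 0 | 0 | 0 | 1 | 1 | 1 | 1 | 1 | 1
  row 2: 0 | 0 | 0 | 0 | 0 | 1 | 1 | 2 | 2 | 2 | 2
  row 3: 0 | 0 | 0 | 0 | 0 | 1 | 1 | 2 | 2 | 2 | 3
  row 4: 0 | 0 | 0 | 0 | 0 | 1 | 2 | 3 | 3 | 3 | 4
  row 5: 1 | 1 | 1 | 1 | 1 | 2 | 3 | 4 | 4 | 4 | 5
  row 6: 1 | 1 | 1 | 1 | 1 | 2 | 3 | 4 | 4 | 5 | 6
  row 7: 1 | 2 | 2 | 2 | 2 | 3 | 4 | 5 | 5 | 6 | 7
  row 8: 1 | 2 | 2 | 3 | 3 | 4 | 5 | 6 | 6 | 7 | 8
  row 9: 1 | 2 | 3 | 4 | 4 | 5 | 6 | 7 | 7 | 8 | 9
  row 10: 1 | 2 | 3 | 4 | 5 | 6 | 7 | 8 | 8 | 9 | 10
  row 11: 1 | 2 | 3 | 4 | 5 | 6 | 7 | 8 | 9 | 10 | 11

the unique w with this rank table is (6, 8, 11, 7, 1, 10, 2, 4, 3, 5, 9).

Fulton essential set (6 of the 30 Rothe cells):

[(3, 7, 1), (3, 10, 2), (4, 5, 0), (6, 5, 1), (6, 9, 4), (8, 3, 2)]


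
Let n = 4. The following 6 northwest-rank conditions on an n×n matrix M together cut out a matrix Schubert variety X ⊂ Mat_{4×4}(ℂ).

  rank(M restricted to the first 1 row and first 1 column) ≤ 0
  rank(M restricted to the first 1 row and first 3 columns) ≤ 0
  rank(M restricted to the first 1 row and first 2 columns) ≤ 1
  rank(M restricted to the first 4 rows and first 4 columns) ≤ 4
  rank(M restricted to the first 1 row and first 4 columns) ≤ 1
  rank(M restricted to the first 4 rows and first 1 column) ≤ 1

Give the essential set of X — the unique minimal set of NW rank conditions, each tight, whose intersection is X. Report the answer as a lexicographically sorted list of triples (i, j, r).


The tightest implied rank at each (i,j), from the 6 conditions:

  0  0  0  1
  1  1  1  2
  1  2  2  3
  1  2  3  4

the unique w with this rank table is (4, 1, 2, 3).

Fulton essential set (1 of the 3 Rothe cells):

[(1, 3, 0)]


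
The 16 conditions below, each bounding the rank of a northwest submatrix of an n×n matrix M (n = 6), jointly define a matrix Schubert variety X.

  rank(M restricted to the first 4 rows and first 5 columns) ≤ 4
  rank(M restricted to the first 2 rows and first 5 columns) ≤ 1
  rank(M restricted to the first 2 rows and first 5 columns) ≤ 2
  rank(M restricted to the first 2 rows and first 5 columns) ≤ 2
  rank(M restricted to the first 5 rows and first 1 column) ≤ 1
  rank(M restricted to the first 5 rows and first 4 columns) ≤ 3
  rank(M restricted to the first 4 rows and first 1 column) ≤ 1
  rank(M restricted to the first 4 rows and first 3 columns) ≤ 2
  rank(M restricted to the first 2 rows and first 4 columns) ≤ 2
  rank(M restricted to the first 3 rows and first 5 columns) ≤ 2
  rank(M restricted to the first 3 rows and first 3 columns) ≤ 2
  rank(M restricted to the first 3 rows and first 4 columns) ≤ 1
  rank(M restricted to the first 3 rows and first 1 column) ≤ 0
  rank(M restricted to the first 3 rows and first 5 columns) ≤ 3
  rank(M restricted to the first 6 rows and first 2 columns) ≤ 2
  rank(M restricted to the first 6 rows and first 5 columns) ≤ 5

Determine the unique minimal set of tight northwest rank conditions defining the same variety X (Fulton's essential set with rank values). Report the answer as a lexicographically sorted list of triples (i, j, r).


Reconstructing r_w from the 16 given conditions:

  0 | 1 | 1 | 1 | 1 | 1
  0 | 1 | 1 | 1 | 1 | 2
  0 | 1 | 1 | 1 | 2 | 3
  1 | 2 | 2 | 2 | 3 | 4
  1 | 2 | 3 | 3 | 4 | 5
  1 | 2 | 3 | 4 | 5 | 6

giving w = (2, 6, 5, 1, 3, 4) via Δ²R.

Rothe diagram D(w) (8 cells), 3 SE-corners (essential conditions):

[(2, 5, 1), (3, 1, 0), (3, 4, 1)]


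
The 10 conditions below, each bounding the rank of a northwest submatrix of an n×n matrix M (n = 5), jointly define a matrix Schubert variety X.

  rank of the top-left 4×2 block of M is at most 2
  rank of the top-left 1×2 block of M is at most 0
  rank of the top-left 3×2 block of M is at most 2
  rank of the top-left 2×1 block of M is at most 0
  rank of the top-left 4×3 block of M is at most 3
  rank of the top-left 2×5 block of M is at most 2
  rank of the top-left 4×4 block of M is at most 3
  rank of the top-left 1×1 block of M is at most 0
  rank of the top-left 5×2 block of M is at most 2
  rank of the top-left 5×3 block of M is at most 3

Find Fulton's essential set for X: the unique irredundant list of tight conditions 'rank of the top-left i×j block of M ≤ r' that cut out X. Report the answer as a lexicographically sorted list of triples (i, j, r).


Computing R[i][j] = min implied NW-rank bound (n=5, 10 conditions):

  R[1]: 0 0 1 1 1
  R[2]: 0 1 2 2 2
  R[3]: 1 2 3 3 3
  R[4]: 1 2 3 3 4
  R[5]: 1 2 3 4 5

giving w = (3, 2, 1, 5, 4) via Δ²R.

ℓ(w)=4; the 3 essential cells (i,j,r):

[(1, 2, 0), (2, 1, 0), (4, 4, 3)]


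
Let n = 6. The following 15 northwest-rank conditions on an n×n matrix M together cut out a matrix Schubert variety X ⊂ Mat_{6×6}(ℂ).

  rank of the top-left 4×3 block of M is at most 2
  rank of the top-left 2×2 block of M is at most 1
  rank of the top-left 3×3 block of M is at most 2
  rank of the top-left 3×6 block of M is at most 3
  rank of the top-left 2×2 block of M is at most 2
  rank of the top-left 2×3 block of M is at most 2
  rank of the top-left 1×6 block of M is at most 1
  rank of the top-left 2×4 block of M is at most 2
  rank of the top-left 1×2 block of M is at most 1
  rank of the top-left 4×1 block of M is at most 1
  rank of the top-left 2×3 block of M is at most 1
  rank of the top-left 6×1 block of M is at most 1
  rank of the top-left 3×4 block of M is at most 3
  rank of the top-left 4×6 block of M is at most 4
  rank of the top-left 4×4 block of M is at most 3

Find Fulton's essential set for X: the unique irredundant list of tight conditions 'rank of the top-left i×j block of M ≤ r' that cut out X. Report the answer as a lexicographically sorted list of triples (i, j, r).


Computing R[i][j] = min implied NW-rank bound (n=6, 15 conditions):

  i=1: 1  1  1  1  1  1
  i=2: 1  1  1  2  2  2
  i=3: 1  2  2  3  3  3
  i=4: 1  2  2  3  4  4
  i=5: 1  2  3  4  5  5
  i=6: 1  2  3  4  5  6

the unique w with this rank table is (1, 4, 2, 5, 3, 6).

|D(w)|=3, |Ess(w)|=2:

[(2, 3, 1), (4, 3, 2)]


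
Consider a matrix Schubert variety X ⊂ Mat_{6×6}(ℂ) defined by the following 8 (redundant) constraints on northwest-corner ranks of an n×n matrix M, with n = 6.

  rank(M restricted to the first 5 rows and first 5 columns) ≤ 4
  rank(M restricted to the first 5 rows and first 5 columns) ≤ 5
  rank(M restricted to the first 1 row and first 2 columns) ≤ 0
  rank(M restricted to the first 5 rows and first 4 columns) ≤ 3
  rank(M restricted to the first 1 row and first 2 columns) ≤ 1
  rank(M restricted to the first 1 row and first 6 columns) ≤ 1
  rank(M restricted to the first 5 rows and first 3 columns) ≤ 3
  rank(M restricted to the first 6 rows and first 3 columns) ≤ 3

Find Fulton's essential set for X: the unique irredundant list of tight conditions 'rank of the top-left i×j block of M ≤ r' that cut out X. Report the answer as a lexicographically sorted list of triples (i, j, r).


Computing R[i][j] = min implied NW-rank bound (n=6, 8 conditions):

  row 1: 0 | 0 | 1 | 1 | 1 | 1
  row 2: 1 | 1 | 2 | 2 | 2 | 2
  row 3: 1 | 2 | 3 | 3 | 3 | 3
  row 4: 1 | 2 | 3 | 3 | 4 | 4
  row 5: 1 | 2 | 3 | 3 | 4 | 5
  row 6: 1 | 2 | 3 | 4 | 5 | 6

so w = (3, 1, 2, 5, 6, 4).

Rothe diagram D(w) (4 cells), 2 SE-corners (essential conditions):

[(1, 2, 0), (5, 4, 3)]


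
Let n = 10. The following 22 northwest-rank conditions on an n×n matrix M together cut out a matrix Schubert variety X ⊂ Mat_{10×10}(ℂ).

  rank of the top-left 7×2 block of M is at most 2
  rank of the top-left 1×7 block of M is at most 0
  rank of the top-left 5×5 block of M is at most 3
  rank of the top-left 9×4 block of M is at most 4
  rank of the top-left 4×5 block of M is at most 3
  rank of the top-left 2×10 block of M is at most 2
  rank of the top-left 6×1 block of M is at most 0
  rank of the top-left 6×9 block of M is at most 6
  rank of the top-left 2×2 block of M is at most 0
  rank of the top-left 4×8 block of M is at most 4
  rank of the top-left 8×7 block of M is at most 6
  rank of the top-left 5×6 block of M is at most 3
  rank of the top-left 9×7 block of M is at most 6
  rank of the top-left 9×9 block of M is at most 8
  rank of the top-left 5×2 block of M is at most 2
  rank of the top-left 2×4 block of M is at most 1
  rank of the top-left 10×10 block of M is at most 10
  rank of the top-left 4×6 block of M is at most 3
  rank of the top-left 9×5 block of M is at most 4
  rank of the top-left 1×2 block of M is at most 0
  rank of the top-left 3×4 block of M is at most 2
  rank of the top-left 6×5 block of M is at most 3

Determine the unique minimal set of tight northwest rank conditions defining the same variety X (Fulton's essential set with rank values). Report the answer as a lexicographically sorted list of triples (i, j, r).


Computing R[i][j] = min implied NW-rank bound (n=10, 22 conditions):

  i=1: 0, 0, 0, 0, 0, 0, 0, 1, 1, 1
  i=2: 0, 0, 1, 1, 1, 1, 1, 2, 2, 2
  i=3: 0, 1, 2, 2, 2, 2, 2, 3, 3, 3
  i=4: 0, 1, 2, 3, 3, 3, 3, 4, 4, 4
  i=5: 0, 1, 2, 3, 3, 3, 4, 5, 5, 5
  i=6: 0, 1, 2, 3, 3, 4, 5, 6, 6, 6
  i=7: 1, 2, 3, 4, 4, 5, 6, 7, 7, 7
  i=8: 1, 2, 3, 4, 4, 5, 6, 7, 8, 8
  i=9: 1, 2, 3, 4, 4, 5, 6, 7, 8, 9
  i=10: 1, 2, 3, 4, 5, 6, 7, 8, 9, 10

hence w(1..10) = (8, 3, 2, 4, 7, 6, 1, 9, 10, 5).

ℓ(w)=18; the 6 essential cells (i,j,r):

[(1, 7, 0), (2, 2, 0), (5, 6, 3), (6, 1, 0), (6, 5, 3), (9, 5, 4)]


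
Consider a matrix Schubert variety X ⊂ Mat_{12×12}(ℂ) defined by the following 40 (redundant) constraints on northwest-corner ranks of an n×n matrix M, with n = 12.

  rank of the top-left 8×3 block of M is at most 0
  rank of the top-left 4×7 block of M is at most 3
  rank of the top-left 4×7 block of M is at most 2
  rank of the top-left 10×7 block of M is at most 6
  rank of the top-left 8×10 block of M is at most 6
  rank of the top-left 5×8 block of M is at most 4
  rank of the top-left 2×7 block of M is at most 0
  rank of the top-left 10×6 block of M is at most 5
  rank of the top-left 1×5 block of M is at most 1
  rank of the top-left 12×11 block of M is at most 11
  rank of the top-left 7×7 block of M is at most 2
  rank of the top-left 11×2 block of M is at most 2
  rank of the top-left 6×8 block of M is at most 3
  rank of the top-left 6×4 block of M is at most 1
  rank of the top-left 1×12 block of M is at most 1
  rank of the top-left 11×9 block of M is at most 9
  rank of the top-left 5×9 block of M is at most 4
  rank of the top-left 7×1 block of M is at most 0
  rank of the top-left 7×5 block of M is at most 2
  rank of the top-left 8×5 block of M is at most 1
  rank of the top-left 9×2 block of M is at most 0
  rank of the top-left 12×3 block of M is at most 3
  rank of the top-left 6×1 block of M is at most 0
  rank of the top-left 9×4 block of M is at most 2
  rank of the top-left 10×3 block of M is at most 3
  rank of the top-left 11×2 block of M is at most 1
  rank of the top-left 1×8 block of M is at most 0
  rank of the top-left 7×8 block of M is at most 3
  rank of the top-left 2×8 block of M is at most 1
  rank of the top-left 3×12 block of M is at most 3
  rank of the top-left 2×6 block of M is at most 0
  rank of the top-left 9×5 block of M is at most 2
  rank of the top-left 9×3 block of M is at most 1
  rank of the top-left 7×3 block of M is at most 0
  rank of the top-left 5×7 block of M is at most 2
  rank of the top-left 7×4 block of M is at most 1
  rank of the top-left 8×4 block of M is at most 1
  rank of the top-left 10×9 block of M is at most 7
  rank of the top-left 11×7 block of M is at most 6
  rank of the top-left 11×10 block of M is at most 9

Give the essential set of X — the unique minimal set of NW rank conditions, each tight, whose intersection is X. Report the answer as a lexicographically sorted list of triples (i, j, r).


Computing R[i][j] = min implied NW-rank bound (n=12, 40 conditions):

  0  0  0  0  0  0  0  0  1  1  1  1
  0  0  0  0  0  0  0  1  2  2  2  2
  0  0  0  1  1  1  1  2  3  3  3  3
  0  0  0  1  1  2  2  3  4  4  4  4
  0  0  0  1  1  2  2  3  4  5  5  5
  0  0  0  1  1  2  2  3  4  5  6  6
  0  0  0  1  1  2  2  3  4  5  6  7
  0  0  0  1  1  2  3  4  5  6  7  8
  0  0  1  2  2  3  4  5  6  7  8  9
  1  1  2  3  3  4  5  6  7  8  9  10
  1  1  2  3  4  5  6  7  8  9  10  11
  1  2  3  4  5  6  7  8  9  10  11  12

so w = (9, 8, 4, 6, 10, 11, 12, 7, 3, 1, 5, 2).

|D(w)|=44, |Ess(w)|=7:

[(1, 8, 0), (2, 7, 0), (7, 7, 2), (8, 3, 0), (8, 5, 1), (9, 2, 0), (11, 2, 1)]


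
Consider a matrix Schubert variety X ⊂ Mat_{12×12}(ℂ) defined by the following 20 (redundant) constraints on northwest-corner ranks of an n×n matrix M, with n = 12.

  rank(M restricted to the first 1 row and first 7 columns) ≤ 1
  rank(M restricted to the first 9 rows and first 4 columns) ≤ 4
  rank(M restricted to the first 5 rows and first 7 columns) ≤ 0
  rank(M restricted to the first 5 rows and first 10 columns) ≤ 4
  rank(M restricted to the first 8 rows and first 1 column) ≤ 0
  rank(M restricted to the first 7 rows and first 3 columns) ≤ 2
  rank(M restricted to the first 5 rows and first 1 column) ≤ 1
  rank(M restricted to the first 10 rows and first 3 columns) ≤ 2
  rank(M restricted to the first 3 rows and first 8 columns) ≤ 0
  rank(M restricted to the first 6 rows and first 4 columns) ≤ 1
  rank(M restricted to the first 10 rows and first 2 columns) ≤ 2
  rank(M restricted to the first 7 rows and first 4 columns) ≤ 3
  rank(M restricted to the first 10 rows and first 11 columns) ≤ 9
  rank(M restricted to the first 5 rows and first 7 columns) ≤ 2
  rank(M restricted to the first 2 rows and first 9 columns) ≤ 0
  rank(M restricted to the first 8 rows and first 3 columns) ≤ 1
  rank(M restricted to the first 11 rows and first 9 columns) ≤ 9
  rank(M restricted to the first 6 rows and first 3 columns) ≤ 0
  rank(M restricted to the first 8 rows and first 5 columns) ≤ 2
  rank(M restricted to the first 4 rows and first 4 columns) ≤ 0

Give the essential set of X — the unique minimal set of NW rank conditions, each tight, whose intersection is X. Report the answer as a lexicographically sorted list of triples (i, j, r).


Propagating the 20 rank bounds to every northwest block:

  i=1: 0 | 0 | 0 | 0 | 0 | 0 | 0 | 0 | 0 | 1 | 1 | 1
  i=2: 0 | 0 | 0 | 0 | 0 | 0 | 0 | 0 | 0 | 1 | 2 | 2
  i=3: 0 | 0 | 0 | 0 | 0 | 0 | 0 | 0 | 1 | 2 | 3 | 3
  i=4: 0 | 0 | 0 | 0 | 0 | 0 | 0 | 1 | 2 | 3 | 4 | 4
  i=5: 0 | 0 | 0 | 0 | 0 | 0 | 0 | 1 | 2 | 3 | 4 | 5
  i=6: 0 | 0 | 0 | 1 | 1 | 1 | 1 | 2 | 3 | 4 | 5 | 6
  i=7: 0 | 1 | 1 | 2 | 2 | 2 | 2 | 3 | 4 | 5 | 6 | 7
  i=8: 0 | 1 | 1 | 2 | 2 | 3 | 3 | 4 | 5 | 6 | 7 | 8
  i=9: 1 | 2 | 2 | 3 | 3 | 4 | 4 | 5 | 6 | 7 | 8 | 9
  i=10: 1 | 2 | 2 | 3 | 4 | 5 | 5 | 6 | 7 | 8 | 9 | 10
  i=11: 1 | 2 | 3 | 4 | 5 | 6 | 6 | 7 | 8 | 9 | 10 | 11
  i=12: 1 | 2 | 3 | 4 | 5 | 6 | 7 | 8 | 9 | 10 | 11 | 12

so w = (10, 11, 9, 8, 12, 4, 2, 6, 1, 5, 3, 7).

Rothe diagram D(w) (48 cells), 8 SE-corners (essential conditions):

[(2, 9, 0), (3, 8, 0), (5, 7, 0), (6, 3, 0), (8, 1, 0), (8, 3, 1), (8, 5, 2), (10, 3, 2)]


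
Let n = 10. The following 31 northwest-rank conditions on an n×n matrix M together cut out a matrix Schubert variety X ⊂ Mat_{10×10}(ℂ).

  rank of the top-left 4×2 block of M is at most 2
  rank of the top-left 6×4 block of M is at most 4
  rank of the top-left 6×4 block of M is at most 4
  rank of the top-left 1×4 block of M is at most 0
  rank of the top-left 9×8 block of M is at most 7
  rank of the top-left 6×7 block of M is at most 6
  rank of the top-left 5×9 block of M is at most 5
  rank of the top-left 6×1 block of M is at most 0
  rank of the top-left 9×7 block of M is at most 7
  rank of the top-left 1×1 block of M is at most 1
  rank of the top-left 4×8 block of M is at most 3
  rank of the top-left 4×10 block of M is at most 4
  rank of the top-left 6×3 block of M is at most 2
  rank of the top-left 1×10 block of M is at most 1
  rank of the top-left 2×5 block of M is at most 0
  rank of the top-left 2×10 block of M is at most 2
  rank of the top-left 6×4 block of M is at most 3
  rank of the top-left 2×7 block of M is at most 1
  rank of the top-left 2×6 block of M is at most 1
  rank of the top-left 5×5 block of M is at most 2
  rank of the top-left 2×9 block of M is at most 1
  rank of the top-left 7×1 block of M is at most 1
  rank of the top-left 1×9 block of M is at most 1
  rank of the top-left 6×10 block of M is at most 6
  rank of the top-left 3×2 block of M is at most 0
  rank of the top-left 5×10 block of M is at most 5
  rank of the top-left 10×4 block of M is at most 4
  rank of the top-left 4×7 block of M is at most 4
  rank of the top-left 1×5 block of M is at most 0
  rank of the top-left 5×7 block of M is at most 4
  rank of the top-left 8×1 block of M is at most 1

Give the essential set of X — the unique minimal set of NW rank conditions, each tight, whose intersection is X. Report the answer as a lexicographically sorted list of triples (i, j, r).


Rank table r_w(10×10) implied by the 31 constraints:

  R[1]: 0  0  0  0  0  1  1  1  1  1
  R[2]: 0  0  0  0  0  1  1  1  1  2
  R[3]: 0  0  1  1  1  2  2  2  2  3
  R[4]: 0  1  2  2  2  3  3  3  3  4
  R[5]: 0  1  2  2  2  3  4  4  4  5
  R[6]: 0  1  2  3  3  4  5  5  5  6
  R[7]: 1  2  3  4  4  5  6  6  6  7
  R[8]: 1  2  3  4  5  6  7  7  7  8
  R[9]: 1  2  3  4  5  6  7  7  8  9
  R[10]: 1  2  3  4  5  6  7  8  9  10

so w = (6, 10, 3, 2, 7, 4, 1, 5, 9, 8).

6 SE-corners of the 21-cell Rothe diagram give Ess(w):

[(2, 5, 0), (2, 9, 1), (3, 2, 0), (5, 5, 2), (6, 1, 0), (9, 8, 7)]


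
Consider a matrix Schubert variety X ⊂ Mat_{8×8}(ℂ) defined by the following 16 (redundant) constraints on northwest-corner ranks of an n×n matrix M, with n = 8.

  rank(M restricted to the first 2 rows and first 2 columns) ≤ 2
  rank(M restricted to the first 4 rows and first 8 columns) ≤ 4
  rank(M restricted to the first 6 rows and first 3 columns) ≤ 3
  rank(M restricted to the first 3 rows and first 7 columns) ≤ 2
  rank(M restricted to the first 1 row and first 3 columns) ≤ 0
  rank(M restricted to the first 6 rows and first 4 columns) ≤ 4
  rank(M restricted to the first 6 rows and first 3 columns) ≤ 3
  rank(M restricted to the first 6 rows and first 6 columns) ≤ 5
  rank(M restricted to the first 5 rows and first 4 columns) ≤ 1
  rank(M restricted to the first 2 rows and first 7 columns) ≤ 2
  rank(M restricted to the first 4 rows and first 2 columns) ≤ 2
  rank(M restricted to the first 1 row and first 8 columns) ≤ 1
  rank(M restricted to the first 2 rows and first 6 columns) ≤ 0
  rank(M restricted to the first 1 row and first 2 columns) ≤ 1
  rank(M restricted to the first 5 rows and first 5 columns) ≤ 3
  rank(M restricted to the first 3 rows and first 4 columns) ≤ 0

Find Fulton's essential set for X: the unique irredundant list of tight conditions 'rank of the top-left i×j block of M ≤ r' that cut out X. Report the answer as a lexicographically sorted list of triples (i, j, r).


Propagating the 16 rank bounds to every northwest block:

  i=1: 0 0 0 0 0 0 1 1
  i=2: 0 0 0 0 0 0 1 2
  i=3: 0 0 0 0 1 1 2 3
  i=4: 1 1 1 1 2 2 3 4
  i=5: 1 1 1 1 2 3 4 5
  i=6: 1 2 2 2 3 4 5 6
  i=7: 1 2 3 3 4 5 6 7
  i=8: 1 2 3 4 5 6 7 8

so w = (7, 8, 5, 1, 6, 2, 3, 4).

D(w) has 19 cells with 3 SE-corners; essential set:

[(2, 6, 0), (3, 4, 0), (5, 4, 1)]


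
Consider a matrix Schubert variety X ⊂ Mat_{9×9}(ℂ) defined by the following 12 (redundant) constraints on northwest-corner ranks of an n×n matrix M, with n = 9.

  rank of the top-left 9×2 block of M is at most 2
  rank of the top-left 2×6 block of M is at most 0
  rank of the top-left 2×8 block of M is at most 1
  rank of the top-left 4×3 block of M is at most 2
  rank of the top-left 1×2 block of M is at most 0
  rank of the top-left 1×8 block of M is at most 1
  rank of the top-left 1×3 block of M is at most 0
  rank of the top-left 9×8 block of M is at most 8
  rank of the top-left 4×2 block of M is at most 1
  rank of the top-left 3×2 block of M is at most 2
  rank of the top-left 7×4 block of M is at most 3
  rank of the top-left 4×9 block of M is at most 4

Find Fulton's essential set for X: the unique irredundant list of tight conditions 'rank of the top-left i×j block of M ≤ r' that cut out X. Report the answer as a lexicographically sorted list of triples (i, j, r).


The tightest implied rank at each (i,j), from the 12 conditions:

  R[1]: 0  0  0  0  0  0  1  1  1
  R[2]: 0  0  0  0  0  0  1  1  2
  R[3]: 1  1  1  1  1  1  2  2  3
  R[4]: 1  1  2  2  2  2  3  3  4
  R[5]: 1  2  3  3  3  3  4  4  5
  R[6]: 1  2  3  3  4  4  5  5  6
  R[7]: 1  2  3  3  4  5  6  6  7
  R[8]: 1  2  3  4  5  6  7  7  8
  R[9]: 1  2  3  4  5  6  7  8  9

giving w = (7, 9, 1, 3, 2, 5, 6, 4, 8) via Δ²R.

Fulton essential set (4 of the 16 Rothe cells):

[(2, 6, 0), (2, 8, 1), (4, 2, 1), (7, 4, 3)]


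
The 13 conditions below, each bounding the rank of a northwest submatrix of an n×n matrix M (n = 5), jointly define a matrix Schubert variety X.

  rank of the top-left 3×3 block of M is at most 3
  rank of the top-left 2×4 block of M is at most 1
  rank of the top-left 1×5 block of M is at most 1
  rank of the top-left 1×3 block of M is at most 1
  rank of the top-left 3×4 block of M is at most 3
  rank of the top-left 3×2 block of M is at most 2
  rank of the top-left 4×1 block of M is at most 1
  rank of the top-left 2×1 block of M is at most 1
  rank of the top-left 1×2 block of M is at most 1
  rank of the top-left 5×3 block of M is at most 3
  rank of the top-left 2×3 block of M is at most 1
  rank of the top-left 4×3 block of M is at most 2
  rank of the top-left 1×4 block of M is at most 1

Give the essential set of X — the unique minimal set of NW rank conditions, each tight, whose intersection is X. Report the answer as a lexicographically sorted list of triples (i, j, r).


The tightest implied rank at each (i,j), from the 13 conditions:

  row 1: 1 | 1 | 1 | 1 | 1
  row 2: 1 | 1 | 1 | 1 | 2
  row 3: 1 | 2 | 2 | 2 | 3
  row 4: 1 | 2 | 2 | 3 | 4
  row 5: 1 | 2 | 3 | 4 | 5

giving w = (1, 5, 2, 4, 3) via Δ²R.

ℓ(w)=4; the 2 essential cells (i,j,r):

[(2, 4, 1), (4, 3, 2)]


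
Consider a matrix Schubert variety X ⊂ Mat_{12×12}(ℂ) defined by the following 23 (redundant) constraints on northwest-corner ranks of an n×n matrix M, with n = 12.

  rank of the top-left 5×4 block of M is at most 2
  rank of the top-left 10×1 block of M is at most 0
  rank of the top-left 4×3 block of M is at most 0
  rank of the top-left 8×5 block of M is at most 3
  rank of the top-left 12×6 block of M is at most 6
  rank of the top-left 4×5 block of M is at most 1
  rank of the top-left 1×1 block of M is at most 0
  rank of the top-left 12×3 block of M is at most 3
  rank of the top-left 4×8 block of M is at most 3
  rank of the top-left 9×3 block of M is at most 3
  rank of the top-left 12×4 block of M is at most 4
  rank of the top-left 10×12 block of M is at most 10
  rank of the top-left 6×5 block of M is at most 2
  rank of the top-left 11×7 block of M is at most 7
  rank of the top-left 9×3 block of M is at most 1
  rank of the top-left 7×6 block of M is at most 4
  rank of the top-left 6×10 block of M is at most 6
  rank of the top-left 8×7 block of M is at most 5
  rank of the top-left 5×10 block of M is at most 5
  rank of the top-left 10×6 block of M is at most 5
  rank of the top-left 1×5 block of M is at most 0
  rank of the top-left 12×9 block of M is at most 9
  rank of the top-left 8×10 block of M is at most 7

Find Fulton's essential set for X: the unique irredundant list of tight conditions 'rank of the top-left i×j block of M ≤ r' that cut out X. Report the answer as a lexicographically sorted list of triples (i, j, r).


The tightest implied rank at each (i,j), from the 23 conditions:

  row 1: 0 0 0 0 0 1 1 1 1 1 1 1
  row 2: 0 0 0 1 1 2 2 2 2 2 2 2
  row 3: 0 0 0 1 1 2 3 3 3 3 3 3
  row 4: 0 0 0 1 1 2 3 3 4 4 4 4
  row 5: 0 1 1 2 2 3 4 4 5 5 5 5
  row 6: 0 1 1 2 2 3 4 5 6 6 6 6
  row 7: 0 1 1 2 3 4 5 6 7 7 7 7
  row 8: 0 1 1 2 3 4 5 6 7 7 8 8
  row 9: 0 1 1 2 3 4 5 6 7 8 9 9
  row 10: 0 1 2 3 4 5 6 7 8 9 10 10
  row 11: 1 2 3 4 5 6 7 8 9 10 11 11
  row 12: 1 2 3 4 5 6 7 8 9 10 11 12

so w = (6, 4, 7, 9, 2, 8, 5, 11, 10, 3, 1, 12).

|D(w)|=29, |Ess(w)|=8:

[(1, 5, 0), (4, 3, 0), (4, 5, 1), (4, 8, 3), (6, 5, 2), (8, 10, 7), (9, 3, 1), (10, 1, 0)]


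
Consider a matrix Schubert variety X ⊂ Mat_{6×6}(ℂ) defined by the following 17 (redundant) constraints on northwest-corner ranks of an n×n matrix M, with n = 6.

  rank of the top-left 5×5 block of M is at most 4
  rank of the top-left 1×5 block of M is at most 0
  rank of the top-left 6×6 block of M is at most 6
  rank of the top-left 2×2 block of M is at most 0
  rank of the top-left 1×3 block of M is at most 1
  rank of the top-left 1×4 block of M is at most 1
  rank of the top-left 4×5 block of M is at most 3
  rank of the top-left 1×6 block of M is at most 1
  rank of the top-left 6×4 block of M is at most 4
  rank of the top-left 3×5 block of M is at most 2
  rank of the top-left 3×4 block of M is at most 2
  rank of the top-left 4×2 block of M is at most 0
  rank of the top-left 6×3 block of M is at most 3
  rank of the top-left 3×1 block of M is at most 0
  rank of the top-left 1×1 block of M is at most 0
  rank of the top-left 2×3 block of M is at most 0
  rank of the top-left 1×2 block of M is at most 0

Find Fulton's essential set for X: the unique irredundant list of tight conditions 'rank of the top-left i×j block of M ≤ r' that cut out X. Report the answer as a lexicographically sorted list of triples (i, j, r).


Computing R[i][j] = min implied NW-rank bound (n=6, 17 conditions):

  R[1]: 0  0  0  0  0  1
  R[2]: 0  0  0  1  1  2
  R[3]: 0  0  1  2  2  3
  R[4]: 0  0  1  2  3  4
  R[5]: 1  1  2  3  4  5
  R[6]: 1  2  3  4  5  6

the unique w with this rank table is (6, 4, 3, 5, 1, 2).

3 SE-corners of the 12-cell Rothe diagram give Ess(w):

[(1, 5, 0), (2, 3, 0), (4, 2, 0)]


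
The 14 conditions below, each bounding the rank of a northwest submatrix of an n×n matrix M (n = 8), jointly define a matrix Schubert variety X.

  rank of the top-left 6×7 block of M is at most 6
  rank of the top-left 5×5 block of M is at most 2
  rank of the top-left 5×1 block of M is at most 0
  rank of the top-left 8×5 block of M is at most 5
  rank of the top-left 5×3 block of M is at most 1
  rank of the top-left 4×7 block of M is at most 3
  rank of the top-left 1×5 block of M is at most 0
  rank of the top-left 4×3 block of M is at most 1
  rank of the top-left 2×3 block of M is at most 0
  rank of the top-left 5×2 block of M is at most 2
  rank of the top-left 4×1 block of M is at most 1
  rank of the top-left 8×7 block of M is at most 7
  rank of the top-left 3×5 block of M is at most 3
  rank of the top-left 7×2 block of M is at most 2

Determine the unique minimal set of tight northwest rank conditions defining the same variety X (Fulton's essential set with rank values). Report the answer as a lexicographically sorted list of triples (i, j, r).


Reconstructing r_w from the 14 given conditions:

  i=1: 0 0 0 0 0 1 1 1
  i=2: 0 0 0 1 1 2 2 2
  i=3: 0 1 1 2 2 3 3 3
  i=4: 0 1 1 2 2 3 3 4
  i=5: 0 1 1 2 2 3 4 5
  i=6: 1 2 2 3 3 4 5 6
  i=7: 1 2 3 4 4 5 6 7
  i=8: 1 2 3 4 5 6 7 8

giving w = (6, 4, 2, 8, 7, 1, 3, 5) via Δ²R.

6 SE-corners of the 16-cell Rothe diagram give Ess(w):

[(1, 5, 0), (2, 3, 0), (4, 7, 3), (5, 1, 0), (5, 3, 1), (5, 5, 2)]


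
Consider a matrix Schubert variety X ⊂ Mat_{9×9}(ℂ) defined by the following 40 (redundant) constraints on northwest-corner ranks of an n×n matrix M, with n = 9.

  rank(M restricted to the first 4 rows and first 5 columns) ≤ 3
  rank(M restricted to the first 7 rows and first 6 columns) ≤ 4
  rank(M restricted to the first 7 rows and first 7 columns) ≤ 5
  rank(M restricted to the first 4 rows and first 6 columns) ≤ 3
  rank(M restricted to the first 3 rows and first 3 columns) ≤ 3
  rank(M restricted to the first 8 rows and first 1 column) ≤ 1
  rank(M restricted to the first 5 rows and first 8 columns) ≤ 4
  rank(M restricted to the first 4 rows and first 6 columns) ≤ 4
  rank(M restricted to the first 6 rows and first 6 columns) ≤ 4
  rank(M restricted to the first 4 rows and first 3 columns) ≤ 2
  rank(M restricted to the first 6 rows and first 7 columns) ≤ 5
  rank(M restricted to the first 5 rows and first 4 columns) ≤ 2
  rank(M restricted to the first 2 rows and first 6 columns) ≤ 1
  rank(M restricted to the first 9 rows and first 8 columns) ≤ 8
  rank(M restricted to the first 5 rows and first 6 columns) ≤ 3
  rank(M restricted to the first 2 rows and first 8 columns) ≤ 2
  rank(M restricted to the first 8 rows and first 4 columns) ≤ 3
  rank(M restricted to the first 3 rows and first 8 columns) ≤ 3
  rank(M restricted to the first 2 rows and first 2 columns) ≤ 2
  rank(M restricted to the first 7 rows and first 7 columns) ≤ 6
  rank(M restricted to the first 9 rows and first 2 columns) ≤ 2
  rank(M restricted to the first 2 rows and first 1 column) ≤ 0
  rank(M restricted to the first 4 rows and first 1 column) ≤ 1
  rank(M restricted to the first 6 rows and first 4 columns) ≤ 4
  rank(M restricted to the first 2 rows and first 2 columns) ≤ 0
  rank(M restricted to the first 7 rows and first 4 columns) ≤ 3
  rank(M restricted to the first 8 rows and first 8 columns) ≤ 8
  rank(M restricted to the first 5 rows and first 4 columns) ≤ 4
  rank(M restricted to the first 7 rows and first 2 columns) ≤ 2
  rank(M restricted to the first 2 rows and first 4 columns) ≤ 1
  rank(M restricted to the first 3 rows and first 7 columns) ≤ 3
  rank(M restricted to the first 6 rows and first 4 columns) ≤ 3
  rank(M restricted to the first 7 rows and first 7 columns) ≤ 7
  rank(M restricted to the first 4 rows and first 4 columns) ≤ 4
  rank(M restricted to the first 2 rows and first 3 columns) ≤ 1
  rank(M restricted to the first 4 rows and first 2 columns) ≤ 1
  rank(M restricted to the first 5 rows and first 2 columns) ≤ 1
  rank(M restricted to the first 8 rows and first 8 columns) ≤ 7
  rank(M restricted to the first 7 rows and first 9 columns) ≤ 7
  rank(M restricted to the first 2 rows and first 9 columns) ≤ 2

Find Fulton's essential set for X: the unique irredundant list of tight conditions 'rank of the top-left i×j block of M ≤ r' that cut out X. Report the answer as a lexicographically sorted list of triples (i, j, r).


Propagating the 40 rank bounds to every northwest block:

  R[1]: 0 0 1 1 1 1 1 1 1
  R[2]: 0 0 1 1 1 1 2 2 2
  R[3]: 1 1 2 2 2 2 3 3 3
  R[4]: 1 1 2 2 3 3 4 4 4
  R[5]: 1 1 2 2 3 3 4 4 5
  R[6]: 1 2 3 3 4 4 5 5 6
  R[7]: 1 2 3 3 4 4 5 6 7
  R[8]: 1 2 3 3 4 5 6 7 8
  R[9]: 1 2 3 4 5 6 7 8 9

giving w = (3, 7, 1, 5, 9, 2, 8, 6, 4) via Δ²R.

ℓ(w)=16; the 8 essential cells (i,j,r):

[(2, 2, 0), (2, 6, 1), (5, 2, 1), (5, 4, 2), (5, 6, 3), (5, 8, 4), (7, 6, 4), (8, 4, 3)]
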